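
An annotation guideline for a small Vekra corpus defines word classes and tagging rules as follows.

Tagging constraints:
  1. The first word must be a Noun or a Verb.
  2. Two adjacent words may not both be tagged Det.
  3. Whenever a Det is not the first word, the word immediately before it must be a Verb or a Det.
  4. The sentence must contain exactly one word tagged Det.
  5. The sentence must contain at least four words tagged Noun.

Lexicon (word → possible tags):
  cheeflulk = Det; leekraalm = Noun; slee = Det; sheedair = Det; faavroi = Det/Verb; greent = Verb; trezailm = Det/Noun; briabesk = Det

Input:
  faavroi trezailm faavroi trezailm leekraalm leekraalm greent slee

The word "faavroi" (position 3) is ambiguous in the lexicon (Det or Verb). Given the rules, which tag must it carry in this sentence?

Candidates per position — 1:faavroi {Det,Verb}; 2:trezailm {Det,Noun}; 3:faavroi {Det,Verb}; 4:trezailm {Det,Noun}; 5:leekraalm {Noun}; 6:leekraalm {Noun}; 7:greent {Verb}; 8:slee {Det}.
Position 1: Det is ruled out by rule 1; that leaves Verb.
Position 2: Det is ruled out by rule 4; that leaves Noun.
Position 3: Det is ruled out by rule 3; that leaves Verb.
Position 4: Det is ruled out by rule 4; that leaves Noun.
That leaves exactly one tagging: Verb Noun Verb Noun Noun Noun Verb Det.
Verifying each rule — rule 1 ✓; rule 2 ✓; rule 3 ✓; rule 4 ✓; rule 5 ✓.

Verb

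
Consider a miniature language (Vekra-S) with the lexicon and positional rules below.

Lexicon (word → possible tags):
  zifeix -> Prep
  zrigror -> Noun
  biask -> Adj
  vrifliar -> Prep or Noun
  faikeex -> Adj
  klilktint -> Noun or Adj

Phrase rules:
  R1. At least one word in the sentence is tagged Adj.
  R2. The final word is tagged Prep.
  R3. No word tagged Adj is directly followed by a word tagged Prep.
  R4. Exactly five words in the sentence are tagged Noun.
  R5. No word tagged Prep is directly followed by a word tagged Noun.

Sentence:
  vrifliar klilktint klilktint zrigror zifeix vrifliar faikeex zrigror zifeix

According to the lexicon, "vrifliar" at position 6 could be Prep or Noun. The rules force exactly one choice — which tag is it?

Candidates per position — 1:vrifliar {Prep,Noun}; 2:klilktint {Noun,Adj}; 3:klilktint {Noun,Adj}; 4:zrigror {Noun}; 5:zifeix {Prep}; 6:vrifliar {Prep,Noun}; 7:faikeex {Adj}; 8:zrigror {Noun}; 9:zifeix {Prep}.
At position 6, choosing Noun makes rule 5 impossible to satisfy; hence Prep.
At position 1, choosing Prep makes rule 4 impossible to satisfy; hence Noun.
At position 2, choosing Adj makes rule 4 impossible to satisfy; hence Noun.
At position 3, choosing Adj makes rule 4 impossible to satisfy; hence Noun.
So the tagging must be: Noun Noun Noun Noun Prep Prep Adj Noun Prep.
Checking: rule 1 ok; rule 2 ok; rule 3 ok; rule 4 ok; rule 5 ok.

Prep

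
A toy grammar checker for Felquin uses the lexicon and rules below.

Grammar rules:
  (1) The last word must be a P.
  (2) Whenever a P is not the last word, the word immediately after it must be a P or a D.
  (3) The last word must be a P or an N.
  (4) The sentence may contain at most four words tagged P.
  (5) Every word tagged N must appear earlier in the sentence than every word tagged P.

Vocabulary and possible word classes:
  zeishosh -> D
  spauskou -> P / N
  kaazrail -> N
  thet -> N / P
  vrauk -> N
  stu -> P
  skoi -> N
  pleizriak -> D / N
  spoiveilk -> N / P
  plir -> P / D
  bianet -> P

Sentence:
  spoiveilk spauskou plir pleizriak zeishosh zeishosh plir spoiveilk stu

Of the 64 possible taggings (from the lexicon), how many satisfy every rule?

12

Candidates per position — 1:spoiveilk {N,P}; 2:spauskou {P,N}; 3:plir {P,D}; 4:pleizriak {D,N}; 5:zeishosh {D}; 6:zeishosh {D}; 7:plir {P,D}; 8:spoiveilk {N,P}; 9:stu {P}.
There are 64 candidate sequences in total.
Checking each against the rules leaves 12 sequences.
Count = 12.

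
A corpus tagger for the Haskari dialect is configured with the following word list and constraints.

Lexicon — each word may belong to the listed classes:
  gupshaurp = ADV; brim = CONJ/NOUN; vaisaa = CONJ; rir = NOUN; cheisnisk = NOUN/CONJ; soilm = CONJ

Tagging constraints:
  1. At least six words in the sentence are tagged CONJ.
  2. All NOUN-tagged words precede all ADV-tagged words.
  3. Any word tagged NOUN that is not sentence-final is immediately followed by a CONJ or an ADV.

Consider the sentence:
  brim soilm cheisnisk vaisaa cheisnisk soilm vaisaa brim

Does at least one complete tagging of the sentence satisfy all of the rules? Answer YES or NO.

Candidates per position — 1:brim {CONJ,NOUN}; 2:soilm {CONJ}; 3:cheisnisk {NOUN,CONJ}; 4:vaisaa {CONJ}; 5:cheisnisk {NOUN,CONJ}; 6:soilm {CONJ}; 7:vaisaa {CONJ}; 8:brim {CONJ,NOUN}.
One satisfying assignment: NOUN CONJ CONJ CONJ CONJ CONJ CONJ NOUN.
Rule-by-rule: rule 1 satisfied; rule 2 satisfied; rule 3 satisfied.

YES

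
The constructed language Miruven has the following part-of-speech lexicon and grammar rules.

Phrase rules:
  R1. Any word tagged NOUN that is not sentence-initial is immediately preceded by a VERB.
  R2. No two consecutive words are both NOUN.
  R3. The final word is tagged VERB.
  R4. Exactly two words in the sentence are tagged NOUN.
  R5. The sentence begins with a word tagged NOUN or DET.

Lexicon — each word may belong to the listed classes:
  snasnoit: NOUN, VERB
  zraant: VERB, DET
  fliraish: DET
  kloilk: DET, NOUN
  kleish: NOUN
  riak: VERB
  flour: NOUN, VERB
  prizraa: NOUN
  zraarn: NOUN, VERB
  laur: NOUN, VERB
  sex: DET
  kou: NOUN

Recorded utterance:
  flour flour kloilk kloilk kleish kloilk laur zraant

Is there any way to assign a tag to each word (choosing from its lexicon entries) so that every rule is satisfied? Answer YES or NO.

Candidates per position — 1:flour {NOUN,VERB}; 2:flour {NOUN,VERB}; 3:kloilk {DET,NOUN}; 4:kloilk {DET,NOUN}; 5:kleish {NOUN}; 6:kloilk {DET,NOUN}; 7:laur {NOUN,VERB}; 8:zraant {VERB,DET}.
Rule 1 cannot be satisfied by any choice of tags from the lexicon.
So there is no consistent tagging.

NO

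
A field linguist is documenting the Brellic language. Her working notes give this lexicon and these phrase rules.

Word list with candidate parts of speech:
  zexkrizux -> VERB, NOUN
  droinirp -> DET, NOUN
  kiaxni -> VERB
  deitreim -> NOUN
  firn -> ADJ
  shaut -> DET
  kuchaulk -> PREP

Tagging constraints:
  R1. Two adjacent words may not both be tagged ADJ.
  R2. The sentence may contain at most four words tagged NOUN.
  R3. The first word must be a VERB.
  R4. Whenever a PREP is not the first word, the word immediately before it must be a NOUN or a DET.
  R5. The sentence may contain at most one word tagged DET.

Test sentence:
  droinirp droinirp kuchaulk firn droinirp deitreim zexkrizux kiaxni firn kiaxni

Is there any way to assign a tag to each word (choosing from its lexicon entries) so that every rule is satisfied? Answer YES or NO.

Candidates per position — 1:droinirp {DET,NOUN}; 2:droinirp {DET,NOUN}; 3:kuchaulk {PREP}; 4:firn {ADJ}; 5:droinirp {DET,NOUN}; 6:deitreim {NOUN}; 7:zexkrizux {VERB,NOUN}; 8:kiaxni {VERB}; 9:firn {ADJ}; 10:kiaxni {VERB}.
Rule 3 cannot be satisfied by any choice of tags from the lexicon.
So there is no consistent tagging.

NO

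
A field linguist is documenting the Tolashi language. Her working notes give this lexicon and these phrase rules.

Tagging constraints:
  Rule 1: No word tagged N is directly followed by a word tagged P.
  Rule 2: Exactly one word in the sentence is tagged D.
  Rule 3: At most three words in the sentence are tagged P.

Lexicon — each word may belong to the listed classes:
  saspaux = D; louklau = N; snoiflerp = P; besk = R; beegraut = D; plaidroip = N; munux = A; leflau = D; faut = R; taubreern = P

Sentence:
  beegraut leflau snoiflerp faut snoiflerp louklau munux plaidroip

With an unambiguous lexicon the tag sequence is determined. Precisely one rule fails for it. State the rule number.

Fixed tagging: D D P R P N A N.
Checking each rule: R1 pass, R2 fail, R3 pass.
Only rule 2 fails.

2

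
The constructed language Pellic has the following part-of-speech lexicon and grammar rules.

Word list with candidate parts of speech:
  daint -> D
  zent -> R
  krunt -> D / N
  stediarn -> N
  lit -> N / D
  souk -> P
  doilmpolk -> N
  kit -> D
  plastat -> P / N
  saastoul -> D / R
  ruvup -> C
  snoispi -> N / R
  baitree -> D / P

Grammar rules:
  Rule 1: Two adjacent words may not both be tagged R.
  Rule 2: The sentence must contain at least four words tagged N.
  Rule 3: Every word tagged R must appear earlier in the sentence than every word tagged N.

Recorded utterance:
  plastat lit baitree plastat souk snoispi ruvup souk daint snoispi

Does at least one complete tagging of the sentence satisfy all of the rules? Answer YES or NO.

YES

Candidates per position — 1:plastat {P,N}; 2:lit {N,D}; 3:baitree {D,P}; 4:plastat {P,N}; 5:souk {P}; 6:snoispi {N,R}; 7:ruvup {C}; 8:souk {P}; 9:daint {D}; 10:snoispi {N,R}.
One satisfying assignment: N D D N P N C P D N.
Checking: rule 1 ✓; rule 2 ✓; rule 3 ✓.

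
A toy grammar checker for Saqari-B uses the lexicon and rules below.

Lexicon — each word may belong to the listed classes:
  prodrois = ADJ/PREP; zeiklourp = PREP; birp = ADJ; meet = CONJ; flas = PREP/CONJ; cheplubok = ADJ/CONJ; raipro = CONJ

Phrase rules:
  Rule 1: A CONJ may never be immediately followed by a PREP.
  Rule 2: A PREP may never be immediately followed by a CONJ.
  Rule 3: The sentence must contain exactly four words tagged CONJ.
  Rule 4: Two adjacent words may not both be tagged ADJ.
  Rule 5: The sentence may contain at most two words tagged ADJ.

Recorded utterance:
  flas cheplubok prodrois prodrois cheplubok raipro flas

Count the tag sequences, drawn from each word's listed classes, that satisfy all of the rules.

Candidates per position — 1:flas {PREP,CONJ}; 2:cheplubok {ADJ,CONJ}; 3:prodrois {ADJ,PREP}; 4:prodrois {ADJ,PREP}; 5:cheplubok {ADJ,CONJ}; 6:raipro {CONJ}; 7:flas {PREP,CONJ}.
There are 64 candidate sequences in total.
The sequences that satisfy every rule: CONJ ADJ PREP ADJ CONJ CONJ CONJ; CONJ CONJ ADJ PREP ADJ CONJ CONJ.
Count = 2.

2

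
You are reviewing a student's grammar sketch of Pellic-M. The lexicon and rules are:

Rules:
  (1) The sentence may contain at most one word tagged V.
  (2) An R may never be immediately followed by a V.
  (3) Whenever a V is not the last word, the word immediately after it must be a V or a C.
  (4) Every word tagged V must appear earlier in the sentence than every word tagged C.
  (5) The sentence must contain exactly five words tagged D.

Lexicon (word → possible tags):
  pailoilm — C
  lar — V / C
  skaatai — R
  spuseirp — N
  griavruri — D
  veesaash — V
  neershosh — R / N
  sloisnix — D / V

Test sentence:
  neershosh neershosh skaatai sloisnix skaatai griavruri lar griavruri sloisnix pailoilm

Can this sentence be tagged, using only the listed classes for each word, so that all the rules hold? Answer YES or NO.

NO

Candidates per position — 1:neershosh {R,N}; 2:neershosh {R,N}; 3:skaatai {R}; 4:sloisnix {D,V}; 5:skaatai {R}; 6:griavruri {D}; 7:lar {V,C}; 8:griavruri {D}; 9:sloisnix {D,V}; 10:pailoilm {C}.
Rule 5 cannot be satisfied by any choice of tags from the lexicon.
So there is no consistent tagging.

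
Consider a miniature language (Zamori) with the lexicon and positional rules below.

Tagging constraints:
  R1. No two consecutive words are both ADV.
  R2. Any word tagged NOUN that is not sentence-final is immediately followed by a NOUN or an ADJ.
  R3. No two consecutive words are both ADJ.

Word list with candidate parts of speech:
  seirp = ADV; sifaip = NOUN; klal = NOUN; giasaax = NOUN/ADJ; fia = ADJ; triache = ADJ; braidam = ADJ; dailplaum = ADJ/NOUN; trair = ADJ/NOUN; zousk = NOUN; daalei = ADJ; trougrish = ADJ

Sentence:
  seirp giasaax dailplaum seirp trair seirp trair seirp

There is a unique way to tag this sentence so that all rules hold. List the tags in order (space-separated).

ADV NOUN ADJ ADV ADJ ADV ADJ ADV

Candidates per position — 1:seirp {ADV}; 2:giasaax {NOUN,ADJ}; 3:dailplaum {ADJ,NOUN}; 4:seirp {ADV}; 5:trair {ADJ,NOUN}; 6:seirp {ADV}; 7:trair {ADJ,NOUN}; 8:seirp {ADV}.
Word 3 cannot be NOUN — rule 2 would then fail for every completion. It is ADJ.
Word 5 cannot be NOUN — rule 2 would then fail for every completion. It is ADJ.
Word 7 cannot be NOUN — rule 2 would then fail for every completion. It is ADJ.
Word 2 cannot be ADJ — rule 3 would then fail for every completion. It is NOUN.
So the tagging must be: ADV NOUN ADJ ADV ADJ ADV ADJ ADV.
Check: rule 1 ✓; rule 2 ✓; rule 3 ✓.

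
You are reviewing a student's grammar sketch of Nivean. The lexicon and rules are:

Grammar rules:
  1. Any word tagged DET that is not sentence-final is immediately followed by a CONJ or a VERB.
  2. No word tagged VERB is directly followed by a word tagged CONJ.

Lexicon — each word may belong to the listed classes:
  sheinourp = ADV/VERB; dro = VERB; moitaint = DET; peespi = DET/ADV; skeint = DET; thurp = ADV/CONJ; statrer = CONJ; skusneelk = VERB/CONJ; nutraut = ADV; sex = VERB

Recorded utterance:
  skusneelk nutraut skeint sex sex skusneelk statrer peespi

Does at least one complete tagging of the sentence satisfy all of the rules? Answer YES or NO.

Candidates per position — 1:skusneelk {VERB,CONJ}; 2:nutraut {ADV}; 3:skeint {DET}; 4:sex {VERB}; 5:sex {VERB}; 6:skusneelk {VERB,CONJ}; 7:statrer {CONJ}; 8:peespi {DET,ADV}.
Rule 2 cannot be satisfied by any choice of tags from the lexicon.
So there is no consistent tagging.

NO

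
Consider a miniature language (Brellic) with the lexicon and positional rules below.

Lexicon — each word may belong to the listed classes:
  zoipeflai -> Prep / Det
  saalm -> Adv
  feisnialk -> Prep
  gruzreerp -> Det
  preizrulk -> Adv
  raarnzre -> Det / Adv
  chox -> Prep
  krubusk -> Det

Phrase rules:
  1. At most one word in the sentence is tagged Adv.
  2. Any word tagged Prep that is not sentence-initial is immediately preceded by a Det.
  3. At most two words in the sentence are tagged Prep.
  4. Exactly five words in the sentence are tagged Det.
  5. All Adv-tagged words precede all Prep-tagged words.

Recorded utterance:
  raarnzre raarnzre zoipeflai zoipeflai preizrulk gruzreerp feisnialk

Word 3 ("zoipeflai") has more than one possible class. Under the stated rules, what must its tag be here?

Det

Candidates per position — 1:raarnzre {Det,Adv}; 2:raarnzre {Det,Adv}; 3:zoipeflai {Prep,Det}; 4:zoipeflai {Prep,Det}; 5:preizrulk {Adv}; 6:gruzreerp {Det}; 7:feisnialk {Prep}.
At position 1, choosing Adv makes rule 1 impossible to satisfy; hence Det.
At position 2, choosing Adv makes rule 1 impossible to satisfy; hence Det.
At position 3, choosing Prep makes rule 4 impossible to satisfy; hence Det.
At position 4, choosing Prep makes rule 4 impossible to satisfy; hence Det.
The unique satisfying tagging is: Det Det Det Det Adv Det Prep.
Verifying each rule — rule 1 holds; rule 2 holds; rule 3 holds; rule 4 holds; rule 5 holds.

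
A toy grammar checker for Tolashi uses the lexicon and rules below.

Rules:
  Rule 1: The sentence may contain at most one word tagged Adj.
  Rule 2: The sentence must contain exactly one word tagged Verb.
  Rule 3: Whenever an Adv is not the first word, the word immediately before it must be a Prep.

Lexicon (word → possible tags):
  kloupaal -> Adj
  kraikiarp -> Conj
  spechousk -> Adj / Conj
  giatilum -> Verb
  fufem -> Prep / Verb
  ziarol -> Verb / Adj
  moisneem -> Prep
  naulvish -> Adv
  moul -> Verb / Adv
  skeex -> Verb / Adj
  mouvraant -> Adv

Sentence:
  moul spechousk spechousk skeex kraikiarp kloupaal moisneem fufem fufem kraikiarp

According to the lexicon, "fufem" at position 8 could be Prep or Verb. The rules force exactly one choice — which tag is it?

Prep

Candidates per position — 1:moul {Verb,Adv}; 2:spechousk {Adj,Conj}; 3:spechousk {Adj,Conj}; 4:skeex {Verb,Adj}; 5:kraikiarp {Conj}; 6:kloupaal {Adj}; 7:moisneem {Prep}; 8:fufem {Prep,Verb}; 9:fufem {Prep,Verb}; 10:kraikiarp {Conj}.
Position 2: Adj is ruled out by rule 1; that leaves Conj.
Position 3: Adj is ruled out by rule 1; that leaves Conj.
Position 4: Adj is ruled out by rule 1; that leaves Verb.
Position 8: Verb is ruled out by rule 2; that leaves Prep.
Position 9: Verb is ruled out by rule 2; that leaves Prep.
Position 1: Verb is ruled out by rule 2; that leaves Adv.
The only consistent sequence is: Adv Conj Conj Verb Conj Adj Prep Prep Prep Conj.
Rule-by-rule: rule 1 holds; rule 2 holds; rule 3 holds.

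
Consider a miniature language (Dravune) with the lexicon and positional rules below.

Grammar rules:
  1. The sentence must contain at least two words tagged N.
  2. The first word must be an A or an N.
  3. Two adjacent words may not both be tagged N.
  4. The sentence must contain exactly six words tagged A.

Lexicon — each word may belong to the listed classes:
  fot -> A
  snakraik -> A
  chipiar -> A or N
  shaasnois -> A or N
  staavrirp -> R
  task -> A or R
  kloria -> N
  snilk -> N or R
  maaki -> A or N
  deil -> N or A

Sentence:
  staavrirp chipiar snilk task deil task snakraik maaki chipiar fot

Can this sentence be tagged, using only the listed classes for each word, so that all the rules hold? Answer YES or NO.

Candidates per position — 1:staavrirp {R}; 2:chipiar {A,N}; 3:snilk {N,R}; 4:task {A,R}; 5:deil {N,A}; 6:task {A,R}; 7:snakraik {A}; 8:maaki {A,N}; 9:chipiar {A,N}; 10:fot {A}.
Rule 2 cannot be satisfied by any choice of tags from the lexicon.
So there is no consistent tagging.

NO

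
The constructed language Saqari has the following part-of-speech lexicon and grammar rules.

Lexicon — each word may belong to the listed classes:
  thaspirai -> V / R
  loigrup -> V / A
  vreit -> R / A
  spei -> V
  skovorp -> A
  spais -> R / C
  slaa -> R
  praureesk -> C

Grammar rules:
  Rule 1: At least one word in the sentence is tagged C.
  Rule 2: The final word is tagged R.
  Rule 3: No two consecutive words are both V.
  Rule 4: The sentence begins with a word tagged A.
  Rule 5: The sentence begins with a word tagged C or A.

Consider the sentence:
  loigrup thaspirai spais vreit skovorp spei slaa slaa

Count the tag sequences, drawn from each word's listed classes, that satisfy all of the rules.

Candidates per position — 1:loigrup {V,A}; 2:thaspirai {V,R}; 3:spais {R,C}; 4:vreit {R,A}; 5:skovorp {A}; 6:spei {V}; 7:slaa {R}; 8:slaa {R}.
There are 16 candidate sequences in total.
The sequences that satisfy every rule: A V C R A V R R; A V C A A V R R; A R C R A V R R; A R C A A V R R.
Count = 4.

4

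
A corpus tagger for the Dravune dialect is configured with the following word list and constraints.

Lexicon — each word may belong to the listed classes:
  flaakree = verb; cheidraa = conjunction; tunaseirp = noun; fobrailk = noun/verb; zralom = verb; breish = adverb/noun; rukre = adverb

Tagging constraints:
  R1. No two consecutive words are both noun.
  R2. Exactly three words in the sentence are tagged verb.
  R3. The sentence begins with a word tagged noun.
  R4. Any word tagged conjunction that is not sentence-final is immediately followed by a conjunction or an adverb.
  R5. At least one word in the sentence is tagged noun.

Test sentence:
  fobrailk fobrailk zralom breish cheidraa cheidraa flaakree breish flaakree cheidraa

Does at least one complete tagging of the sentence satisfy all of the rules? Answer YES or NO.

Candidates per position — 1:fobrailk {noun,verb}; 2:fobrailk {noun,verb}; 3:zralom {verb}; 4:breish {adverb,noun}; 5:cheidraa {conjunction}; 6:cheidraa {conjunction}; 7:flaakree {verb}; 8:breish {adverb,noun}; 9:flaakree {verb}; 10:cheidraa {conjunction}.
Rule 4 cannot be satisfied by any choice of tags from the lexicon.
So there is no consistent tagging.

NO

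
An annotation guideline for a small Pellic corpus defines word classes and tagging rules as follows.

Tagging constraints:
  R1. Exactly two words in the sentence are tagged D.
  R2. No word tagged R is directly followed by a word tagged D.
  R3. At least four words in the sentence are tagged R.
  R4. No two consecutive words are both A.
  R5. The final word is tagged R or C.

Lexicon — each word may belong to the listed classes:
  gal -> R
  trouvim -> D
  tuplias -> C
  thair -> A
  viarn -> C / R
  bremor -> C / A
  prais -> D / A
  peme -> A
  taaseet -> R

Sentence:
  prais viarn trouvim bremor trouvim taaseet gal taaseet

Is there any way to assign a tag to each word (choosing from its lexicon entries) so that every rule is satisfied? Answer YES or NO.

Candidates per position — 1:prais {D,A}; 2:viarn {C,R}; 3:trouvim {D}; 4:bremor {C,A}; 5:trouvim {D}; 6:taaseet {R}; 7:gal {R}; 8:taaseet {R}.
Every candidate sequence violates at least one rule; no consistent tagging exists.

NO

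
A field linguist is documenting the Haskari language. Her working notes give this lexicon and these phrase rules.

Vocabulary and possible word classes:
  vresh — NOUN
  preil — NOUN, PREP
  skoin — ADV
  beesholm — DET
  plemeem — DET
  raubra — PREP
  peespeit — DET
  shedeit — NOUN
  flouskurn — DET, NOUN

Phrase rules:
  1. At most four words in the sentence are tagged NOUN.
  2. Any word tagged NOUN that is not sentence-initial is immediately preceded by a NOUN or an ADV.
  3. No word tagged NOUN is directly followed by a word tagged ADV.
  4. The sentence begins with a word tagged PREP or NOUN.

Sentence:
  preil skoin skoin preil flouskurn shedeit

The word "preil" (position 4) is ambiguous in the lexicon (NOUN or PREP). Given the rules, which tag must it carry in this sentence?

Candidates per position — 1:preil {NOUN,PREP}; 2:skoin {ADV}; 3:skoin {ADV}; 4:preil {NOUN,PREP}; 5:flouskurn {DET,NOUN}; 6:shedeit {NOUN}.
Position 1: NOUN is ruled out by rule 3; that leaves PREP.
Position 4: PREP is ruled out by rule 2; that leaves NOUN.
Position 5: DET is ruled out by rule 2; that leaves NOUN.
So the tagging must be: PREP ADV ADV NOUN NOUN NOUN.
Rule-by-rule: rule 1 holds; rule 2 holds; rule 3 holds; rule 4 holds.

NOUN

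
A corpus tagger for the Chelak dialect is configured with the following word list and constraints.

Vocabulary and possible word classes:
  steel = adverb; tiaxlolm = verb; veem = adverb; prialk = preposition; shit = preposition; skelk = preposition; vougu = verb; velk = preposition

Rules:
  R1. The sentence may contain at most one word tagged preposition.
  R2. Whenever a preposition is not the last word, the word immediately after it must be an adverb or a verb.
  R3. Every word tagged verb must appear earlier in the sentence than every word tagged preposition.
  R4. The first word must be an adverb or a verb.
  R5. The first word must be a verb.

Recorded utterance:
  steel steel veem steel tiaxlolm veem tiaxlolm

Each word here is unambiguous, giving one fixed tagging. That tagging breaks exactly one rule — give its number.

Fixed tagging: adverb adverb adverb adverb verb adverb verb.
Rule check: R1 ok, R2 ok, R3 ok, R4 ok, R5 fails.
Only rule 5 fails.

5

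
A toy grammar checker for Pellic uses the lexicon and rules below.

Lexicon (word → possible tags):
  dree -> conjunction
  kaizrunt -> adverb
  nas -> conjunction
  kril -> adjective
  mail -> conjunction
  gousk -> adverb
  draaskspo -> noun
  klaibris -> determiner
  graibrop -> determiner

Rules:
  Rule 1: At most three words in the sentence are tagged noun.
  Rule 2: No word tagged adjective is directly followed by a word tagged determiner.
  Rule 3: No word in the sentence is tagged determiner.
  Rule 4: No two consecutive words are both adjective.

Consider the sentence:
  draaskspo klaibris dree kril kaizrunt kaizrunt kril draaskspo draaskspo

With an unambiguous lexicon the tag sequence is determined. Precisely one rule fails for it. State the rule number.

3

Fixed tagging: noun determiner conjunction adjective adverb adverb adjective noun noun.
Applying the rules: R1 ✓, R2 ✓, R3 ✗, R4 ✓.
Only rule 3 fails.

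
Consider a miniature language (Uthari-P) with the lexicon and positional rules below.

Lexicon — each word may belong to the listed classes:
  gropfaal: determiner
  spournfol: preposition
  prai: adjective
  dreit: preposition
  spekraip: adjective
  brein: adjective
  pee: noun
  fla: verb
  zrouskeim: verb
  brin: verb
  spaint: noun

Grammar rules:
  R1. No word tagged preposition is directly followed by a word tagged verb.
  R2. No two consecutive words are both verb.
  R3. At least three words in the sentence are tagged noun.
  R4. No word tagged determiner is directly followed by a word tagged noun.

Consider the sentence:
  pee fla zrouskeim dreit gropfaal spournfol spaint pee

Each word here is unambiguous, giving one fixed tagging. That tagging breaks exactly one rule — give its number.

2

Fixed tagging: noun verb verb preposition determiner preposition noun noun.
Applying the rules: R1 holds, R2 violated, R3 holds, R4 holds.
Only rule 2 fails.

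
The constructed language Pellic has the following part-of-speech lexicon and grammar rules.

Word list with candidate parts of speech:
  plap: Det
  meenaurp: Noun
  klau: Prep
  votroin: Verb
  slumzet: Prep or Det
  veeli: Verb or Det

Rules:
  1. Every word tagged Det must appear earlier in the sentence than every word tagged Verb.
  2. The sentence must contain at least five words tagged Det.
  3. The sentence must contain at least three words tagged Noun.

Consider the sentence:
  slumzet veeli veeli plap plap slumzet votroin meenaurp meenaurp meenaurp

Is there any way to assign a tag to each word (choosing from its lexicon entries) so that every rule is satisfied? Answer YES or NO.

Candidates per position — 1:slumzet {Prep,Det}; 2:veeli {Verb,Det}; 3:veeli {Verb,Det}; 4:plap {Det}; 5:plap {Det}; 6:slumzet {Prep,Det}; 7:votroin {Verb}; 8:meenaurp {Noun}; 9:meenaurp {Noun}; 10:meenaurp {Noun}.
One satisfying assignment: Det Det Det Det Det Prep Verb Noun Noun Noun.
Checking: rule 1 ✓; rule 2 ✓; rule 3 ✓.

YES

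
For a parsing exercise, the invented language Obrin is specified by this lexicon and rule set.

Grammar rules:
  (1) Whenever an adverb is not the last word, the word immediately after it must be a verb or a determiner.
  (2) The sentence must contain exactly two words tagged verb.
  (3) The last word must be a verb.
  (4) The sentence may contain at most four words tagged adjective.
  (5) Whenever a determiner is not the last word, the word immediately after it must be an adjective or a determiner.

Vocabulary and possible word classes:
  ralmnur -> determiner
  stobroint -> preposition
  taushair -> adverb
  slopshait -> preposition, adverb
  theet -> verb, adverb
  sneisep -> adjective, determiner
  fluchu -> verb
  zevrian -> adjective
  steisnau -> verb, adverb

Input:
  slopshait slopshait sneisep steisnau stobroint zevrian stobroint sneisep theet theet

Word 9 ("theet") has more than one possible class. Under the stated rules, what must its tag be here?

adverb

Candidates per position — 1:slopshait {preposition,adverb}; 2:slopshait {preposition,adverb}; 3:sneisep {adjective,determiner}; 4:steisnau {verb,adverb}; 5:stobroint {preposition}; 6:zevrian {adjective}; 7:stobroint {preposition}; 8:sneisep {adjective,determiner}; 9:theet {verb,adverb}; 10:theet {verb,adverb}.
Position 1: tagging it adverb would leave rule 1 unsatisfiable, so it must be preposition.
Position 3: tagging it determiner would leave rule 5 unsatisfiable, so it must be adjective.
Position 4: tagging it adverb would leave rule 1 unsatisfiable, so it must be verb.
Position 8: tagging it determiner would leave rule 5 unsatisfiable, so it must be adjective.
Position 10: tagging it adverb would leave rule 3 unsatisfiable, so it must be verb.
Position 2: tagging it adverb would leave rule 1 unsatisfiable, so it must be preposition.
Position 9: tagging it verb would leave rule 2 unsatisfiable, so it must be adverb.
The unique satisfying tagging is: preposition preposition adjective verb preposition adjective preposition adjective adverb verb.
Verifying each rule — rule 1 ok; rule 2 ok; rule 3 ok; rule 4 ok; rule 5 ok.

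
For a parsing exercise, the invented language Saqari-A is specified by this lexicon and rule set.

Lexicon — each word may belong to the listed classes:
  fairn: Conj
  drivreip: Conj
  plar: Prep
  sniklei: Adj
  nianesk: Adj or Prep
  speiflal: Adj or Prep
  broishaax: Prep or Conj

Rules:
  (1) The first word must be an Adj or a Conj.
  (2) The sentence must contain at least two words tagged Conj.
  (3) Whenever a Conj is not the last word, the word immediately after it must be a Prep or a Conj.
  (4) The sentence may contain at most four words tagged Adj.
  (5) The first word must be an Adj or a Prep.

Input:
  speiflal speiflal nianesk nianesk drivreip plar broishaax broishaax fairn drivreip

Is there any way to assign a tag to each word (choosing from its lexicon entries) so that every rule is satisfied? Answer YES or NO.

Candidates per position — 1:speiflal {Adj,Prep}; 2:speiflal {Adj,Prep}; 3:nianesk {Adj,Prep}; 4:nianesk {Adj,Prep}; 5:drivreip {Conj}; 6:plar {Prep}; 7:broishaax {Prep,Conj}; 8:broishaax {Prep,Conj}; 9:fairn {Conj}; 10:drivreip {Conj}.
One satisfying assignment: Adj Prep Adj Prep Conj Prep Prep Prep Conj Conj.
Verifying each rule — rule 1 ok; rule 2 ok; rule 3 ok; rule 4 ok; rule 5 ok.

YES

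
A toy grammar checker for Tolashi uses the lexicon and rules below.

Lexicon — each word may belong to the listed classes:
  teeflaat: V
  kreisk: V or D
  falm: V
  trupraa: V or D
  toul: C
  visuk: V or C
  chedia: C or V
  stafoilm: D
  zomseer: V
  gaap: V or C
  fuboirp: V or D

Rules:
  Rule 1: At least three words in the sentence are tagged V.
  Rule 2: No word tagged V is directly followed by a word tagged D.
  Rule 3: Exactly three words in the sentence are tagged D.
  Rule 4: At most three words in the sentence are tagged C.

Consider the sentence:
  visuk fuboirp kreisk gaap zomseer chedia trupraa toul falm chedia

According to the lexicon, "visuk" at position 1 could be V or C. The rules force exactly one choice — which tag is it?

Candidates per position — 1:visuk {V,C}; 2:fuboirp {V,D}; 3:kreisk {V,D}; 4:gaap {V,C}; 5:zomseer {V}; 6:chedia {C,V}; 7:trupraa {V,D}; 8:toul {C}; 9:falm {V}; 10:chedia {C,V}.
If word 2 were V, no tagging could satisfy rule 3; so word 2 is D.
If word 3 were V, no tagging could satisfy rule 3; so word 3 is D.
If word 7 were V, no tagging could satisfy rule 3; so word 7 is D.
If word 1 were V, no tagging could satisfy rule 2; so word 1 is C.
If word 6 were V, no tagging could satisfy rule 2; so word 6 is C.
If word 10 were C, no tagging could satisfy rule 4; so word 10 is V.
If word 4 were C, no tagging could satisfy rule 4; so word 4 is V.
The unique satisfying tagging is: C D D V V C D C V V.
Check: rule 1 ok; rule 2 ok; rule 3 ok; rule 4 ok.

C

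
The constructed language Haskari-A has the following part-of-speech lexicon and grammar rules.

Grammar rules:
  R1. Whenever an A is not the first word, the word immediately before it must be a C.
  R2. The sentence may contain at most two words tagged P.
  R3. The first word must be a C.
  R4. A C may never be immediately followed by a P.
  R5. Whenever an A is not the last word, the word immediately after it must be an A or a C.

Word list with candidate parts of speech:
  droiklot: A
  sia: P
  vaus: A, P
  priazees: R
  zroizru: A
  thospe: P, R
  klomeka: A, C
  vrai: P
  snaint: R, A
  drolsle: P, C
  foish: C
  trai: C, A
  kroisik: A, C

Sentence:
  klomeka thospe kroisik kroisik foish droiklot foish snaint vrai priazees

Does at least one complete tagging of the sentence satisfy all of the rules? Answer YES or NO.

YES

Candidates per position — 1:klomeka {A,C}; 2:thospe {P,R}; 3:kroisik {A,C}; 4:kroisik {A,C}; 5:foish {C}; 6:droiklot {A}; 7:foish {C}; 8:snaint {R,A}; 9:vrai {P}; 10:priazees {R}.
One satisfying assignment: C R C A C A C R P R.
Rule-by-rule: rule 1 ok; rule 2 ok; rule 3 ok; rule 4 ok; rule 5 ok.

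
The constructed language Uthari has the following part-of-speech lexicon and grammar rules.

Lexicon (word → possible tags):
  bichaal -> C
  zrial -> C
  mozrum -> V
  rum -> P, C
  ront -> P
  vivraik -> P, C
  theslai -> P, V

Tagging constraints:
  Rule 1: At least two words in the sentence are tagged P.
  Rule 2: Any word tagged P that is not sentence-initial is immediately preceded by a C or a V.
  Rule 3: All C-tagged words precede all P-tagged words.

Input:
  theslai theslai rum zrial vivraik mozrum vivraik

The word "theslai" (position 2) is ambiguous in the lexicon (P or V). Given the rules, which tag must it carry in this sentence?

V

Candidates per position — 1:theslai {P,V}; 2:theslai {P,V}; 3:rum {P,C}; 4:zrial {C}; 5:vivraik {P,C}; 6:mozrum {V}; 7:vivraik {P,C}.
Position 1: tagging it P would leave rule 3 unsatisfiable, so it must be V.
Position 2: tagging it P would leave rule 3 unsatisfiable, so it must be V.
Position 3: tagging it P would leave rule 3 unsatisfiable, so it must be C.
Position 5: tagging it C would leave rule 1 unsatisfiable, so it must be P.
Position 7: tagging it C would leave rule 1 unsatisfiable, so it must be P.
The unique satisfying tagging is: V V C C P V P.
Rule-by-rule: rule 1 ✓; rule 2 ✓; rule 3 ✓.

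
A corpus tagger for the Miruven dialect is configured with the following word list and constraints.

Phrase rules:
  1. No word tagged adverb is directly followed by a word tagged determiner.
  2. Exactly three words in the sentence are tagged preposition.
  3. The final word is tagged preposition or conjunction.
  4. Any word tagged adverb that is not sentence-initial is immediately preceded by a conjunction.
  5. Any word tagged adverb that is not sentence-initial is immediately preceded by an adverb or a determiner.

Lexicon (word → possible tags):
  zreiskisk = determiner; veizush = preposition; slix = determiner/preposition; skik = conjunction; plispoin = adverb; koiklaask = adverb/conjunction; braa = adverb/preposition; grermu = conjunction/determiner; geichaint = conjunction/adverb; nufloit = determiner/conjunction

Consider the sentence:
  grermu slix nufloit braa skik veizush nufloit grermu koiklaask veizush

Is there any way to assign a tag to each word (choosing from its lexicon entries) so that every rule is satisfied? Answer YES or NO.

YES

Candidates per position — 1:grermu {conjunction,determiner}; 2:slix {determiner,preposition}; 3:nufloit {determiner,conjunction}; 4:braa {adverb,preposition}; 5:skik {conjunction}; 6:veizush {preposition}; 7:nufloit {determiner,conjunction}; 8:grermu {conjunction,determiner}; 9:koiklaask {adverb,conjunction}; 10:veizush {preposition}.
One satisfying assignment: determiner determiner determiner preposition conjunction preposition conjunction determiner conjunction preposition.
Check: rule 1 ✓; rule 2 ✓; rule 3 ✓; rule 4 ✓; rule 5 ✓.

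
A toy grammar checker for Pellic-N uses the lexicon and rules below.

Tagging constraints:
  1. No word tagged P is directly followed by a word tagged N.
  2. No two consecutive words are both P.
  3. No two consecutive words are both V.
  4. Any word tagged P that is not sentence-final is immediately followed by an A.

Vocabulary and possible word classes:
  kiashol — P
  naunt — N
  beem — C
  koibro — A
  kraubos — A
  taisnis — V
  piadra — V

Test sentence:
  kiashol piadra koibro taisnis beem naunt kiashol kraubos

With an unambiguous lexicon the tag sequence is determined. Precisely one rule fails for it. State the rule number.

Fixed tagging: P V A V C N P A.
Checking each rule: R1 pass, R2 pass, R3 pass, R4 fail.
Only rule 4 fails.

4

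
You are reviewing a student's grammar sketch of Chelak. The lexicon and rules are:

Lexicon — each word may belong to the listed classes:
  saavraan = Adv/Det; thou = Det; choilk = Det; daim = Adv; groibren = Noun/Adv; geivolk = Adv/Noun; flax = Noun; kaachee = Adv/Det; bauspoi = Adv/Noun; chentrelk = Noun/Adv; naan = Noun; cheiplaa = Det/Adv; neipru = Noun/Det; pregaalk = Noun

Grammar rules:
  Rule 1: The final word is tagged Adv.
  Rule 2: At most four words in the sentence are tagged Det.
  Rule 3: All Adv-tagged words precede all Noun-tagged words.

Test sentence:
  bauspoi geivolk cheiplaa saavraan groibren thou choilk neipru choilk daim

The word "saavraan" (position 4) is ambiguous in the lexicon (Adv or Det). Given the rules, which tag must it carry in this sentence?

Adv

Candidates per position — 1:bauspoi {Adv,Noun}; 2:geivolk {Adv,Noun}; 3:cheiplaa {Det,Adv}; 4:saavraan {Adv,Det}; 5:groibren {Noun,Adv}; 6:thou {Det}; 7:choilk {Det}; 8:neipru {Noun,Det}; 9:choilk {Det}; 10:daim {Adv}.
At position 1, choosing Noun makes rule 3 impossible to satisfy; hence Adv.
At position 2, choosing Noun makes rule 3 impossible to satisfy; hence Adv.
At position 5, choosing Noun makes rule 3 impossible to satisfy; hence Adv.
At position 8, choosing Noun makes rule 3 impossible to satisfy; hence Det.
At position 3, choosing Det makes rule 2 impossible to satisfy; hence Adv.
At position 4, choosing Det makes rule 2 impossible to satisfy; hence Adv.
So the tagging must be: Adv Adv Adv Adv Adv Det Det Det Det Adv.
Check: rule 1 ✓; rule 2 ✓; rule 3 ✓.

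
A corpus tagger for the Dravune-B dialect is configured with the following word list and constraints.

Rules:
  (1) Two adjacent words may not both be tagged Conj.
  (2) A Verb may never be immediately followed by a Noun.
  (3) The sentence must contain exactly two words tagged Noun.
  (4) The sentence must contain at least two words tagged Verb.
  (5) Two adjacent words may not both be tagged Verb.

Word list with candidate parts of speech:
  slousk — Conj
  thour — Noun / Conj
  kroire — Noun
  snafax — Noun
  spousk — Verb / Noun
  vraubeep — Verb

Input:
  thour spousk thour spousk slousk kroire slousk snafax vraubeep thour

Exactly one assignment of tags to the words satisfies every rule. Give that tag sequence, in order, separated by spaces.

Candidates per position — 1:thour {Noun,Conj}; 2:spousk {Verb,Noun}; 3:thour {Noun,Conj}; 4:spousk {Verb,Noun}; 5:slousk {Conj}; 6:kroire {Noun}; 7:slousk {Conj}; 8:snafax {Noun}; 9:vraubeep {Verb}; 10:thour {Noun,Conj}.
At position 1, choosing Noun makes rule 3 impossible to satisfy; hence Conj.
At position 2, choosing Noun makes rule 3 impossible to satisfy; hence Verb.
At position 3, choosing Noun makes rule 2 impossible to satisfy; hence Conj.
At position 4, choosing Noun makes rule 3 impossible to satisfy; hence Verb.
At position 10, choosing Noun makes rule 2 impossible to satisfy; hence Conj.
The only consistent sequence is: Conj Verb Conj Verb Conj Noun Conj Noun Verb Conj.
Rule-by-rule: rule 1 satisfied; rule 2 satisfied; rule 3 satisfied; rule 4 satisfied; rule 5 satisfied.

Conj Verb Conj Verb Conj Noun Conj Noun Verb Conj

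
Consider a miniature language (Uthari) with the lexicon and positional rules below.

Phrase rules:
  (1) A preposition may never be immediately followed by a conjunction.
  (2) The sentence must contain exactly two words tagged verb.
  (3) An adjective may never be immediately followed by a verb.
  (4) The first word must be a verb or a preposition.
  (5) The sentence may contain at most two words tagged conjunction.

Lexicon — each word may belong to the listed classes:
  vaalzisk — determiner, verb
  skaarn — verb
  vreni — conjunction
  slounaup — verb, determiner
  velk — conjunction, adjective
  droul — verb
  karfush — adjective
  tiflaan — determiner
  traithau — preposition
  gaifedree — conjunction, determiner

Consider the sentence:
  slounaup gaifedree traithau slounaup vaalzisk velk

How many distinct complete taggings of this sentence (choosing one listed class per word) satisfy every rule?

Candidates per position — 1:slounaup {verb,determiner}; 2:gaifedree {conjunction,determiner}; 3:traithau {preposition}; 4:slounaup {verb,determiner}; 5:vaalzisk {determiner,verb}; 6:velk {conjunction,adjective}.
There are 32 candidate sequences in total.
Checking each against the rules leaves 8 sequences.
Count = 8.

8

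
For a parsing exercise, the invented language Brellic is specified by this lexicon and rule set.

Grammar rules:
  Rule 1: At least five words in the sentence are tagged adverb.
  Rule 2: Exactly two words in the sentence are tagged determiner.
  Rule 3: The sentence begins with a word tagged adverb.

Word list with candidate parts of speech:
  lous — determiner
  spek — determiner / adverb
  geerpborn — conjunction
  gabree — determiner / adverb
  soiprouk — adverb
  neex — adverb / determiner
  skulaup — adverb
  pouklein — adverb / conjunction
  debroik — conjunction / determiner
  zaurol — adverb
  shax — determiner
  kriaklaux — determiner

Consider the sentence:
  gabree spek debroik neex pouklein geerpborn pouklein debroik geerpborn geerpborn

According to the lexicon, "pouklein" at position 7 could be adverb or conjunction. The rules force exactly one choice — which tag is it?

Candidates per position — 1:gabree {determiner,adverb}; 2:spek {determiner,adverb}; 3:debroik {conjunction,determiner}; 4:neex {adverb,determiner}; 5:pouklein {adverb,conjunction}; 6:geerpborn {conjunction}; 7:pouklein {adverb,conjunction}; 8:debroik {conjunction,determiner}; 9:geerpborn {conjunction}; 10:geerpborn {conjunction}.
Position 1: determiner is ruled out by rule 1; that leaves adverb.
Position 2: determiner is ruled out by rule 1; that leaves adverb.
Position 4: determiner is ruled out by rule 1; that leaves adverb.
Position 5: conjunction is ruled out by rule 1; that leaves adverb.
Position 7: conjunction is ruled out by rule 1; that leaves adverb.
Position 8: conjunction is ruled out by rule 2; that leaves determiner.
Position 3: conjunction is ruled out by rule 2; that leaves determiner.
That leaves exactly one tagging: adverb adverb determiner adverb adverb conjunction adverb determiner conjunction conjunction.
Check: rule 1 ✓; rule 2 ✓; rule 3 ✓.

adverb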